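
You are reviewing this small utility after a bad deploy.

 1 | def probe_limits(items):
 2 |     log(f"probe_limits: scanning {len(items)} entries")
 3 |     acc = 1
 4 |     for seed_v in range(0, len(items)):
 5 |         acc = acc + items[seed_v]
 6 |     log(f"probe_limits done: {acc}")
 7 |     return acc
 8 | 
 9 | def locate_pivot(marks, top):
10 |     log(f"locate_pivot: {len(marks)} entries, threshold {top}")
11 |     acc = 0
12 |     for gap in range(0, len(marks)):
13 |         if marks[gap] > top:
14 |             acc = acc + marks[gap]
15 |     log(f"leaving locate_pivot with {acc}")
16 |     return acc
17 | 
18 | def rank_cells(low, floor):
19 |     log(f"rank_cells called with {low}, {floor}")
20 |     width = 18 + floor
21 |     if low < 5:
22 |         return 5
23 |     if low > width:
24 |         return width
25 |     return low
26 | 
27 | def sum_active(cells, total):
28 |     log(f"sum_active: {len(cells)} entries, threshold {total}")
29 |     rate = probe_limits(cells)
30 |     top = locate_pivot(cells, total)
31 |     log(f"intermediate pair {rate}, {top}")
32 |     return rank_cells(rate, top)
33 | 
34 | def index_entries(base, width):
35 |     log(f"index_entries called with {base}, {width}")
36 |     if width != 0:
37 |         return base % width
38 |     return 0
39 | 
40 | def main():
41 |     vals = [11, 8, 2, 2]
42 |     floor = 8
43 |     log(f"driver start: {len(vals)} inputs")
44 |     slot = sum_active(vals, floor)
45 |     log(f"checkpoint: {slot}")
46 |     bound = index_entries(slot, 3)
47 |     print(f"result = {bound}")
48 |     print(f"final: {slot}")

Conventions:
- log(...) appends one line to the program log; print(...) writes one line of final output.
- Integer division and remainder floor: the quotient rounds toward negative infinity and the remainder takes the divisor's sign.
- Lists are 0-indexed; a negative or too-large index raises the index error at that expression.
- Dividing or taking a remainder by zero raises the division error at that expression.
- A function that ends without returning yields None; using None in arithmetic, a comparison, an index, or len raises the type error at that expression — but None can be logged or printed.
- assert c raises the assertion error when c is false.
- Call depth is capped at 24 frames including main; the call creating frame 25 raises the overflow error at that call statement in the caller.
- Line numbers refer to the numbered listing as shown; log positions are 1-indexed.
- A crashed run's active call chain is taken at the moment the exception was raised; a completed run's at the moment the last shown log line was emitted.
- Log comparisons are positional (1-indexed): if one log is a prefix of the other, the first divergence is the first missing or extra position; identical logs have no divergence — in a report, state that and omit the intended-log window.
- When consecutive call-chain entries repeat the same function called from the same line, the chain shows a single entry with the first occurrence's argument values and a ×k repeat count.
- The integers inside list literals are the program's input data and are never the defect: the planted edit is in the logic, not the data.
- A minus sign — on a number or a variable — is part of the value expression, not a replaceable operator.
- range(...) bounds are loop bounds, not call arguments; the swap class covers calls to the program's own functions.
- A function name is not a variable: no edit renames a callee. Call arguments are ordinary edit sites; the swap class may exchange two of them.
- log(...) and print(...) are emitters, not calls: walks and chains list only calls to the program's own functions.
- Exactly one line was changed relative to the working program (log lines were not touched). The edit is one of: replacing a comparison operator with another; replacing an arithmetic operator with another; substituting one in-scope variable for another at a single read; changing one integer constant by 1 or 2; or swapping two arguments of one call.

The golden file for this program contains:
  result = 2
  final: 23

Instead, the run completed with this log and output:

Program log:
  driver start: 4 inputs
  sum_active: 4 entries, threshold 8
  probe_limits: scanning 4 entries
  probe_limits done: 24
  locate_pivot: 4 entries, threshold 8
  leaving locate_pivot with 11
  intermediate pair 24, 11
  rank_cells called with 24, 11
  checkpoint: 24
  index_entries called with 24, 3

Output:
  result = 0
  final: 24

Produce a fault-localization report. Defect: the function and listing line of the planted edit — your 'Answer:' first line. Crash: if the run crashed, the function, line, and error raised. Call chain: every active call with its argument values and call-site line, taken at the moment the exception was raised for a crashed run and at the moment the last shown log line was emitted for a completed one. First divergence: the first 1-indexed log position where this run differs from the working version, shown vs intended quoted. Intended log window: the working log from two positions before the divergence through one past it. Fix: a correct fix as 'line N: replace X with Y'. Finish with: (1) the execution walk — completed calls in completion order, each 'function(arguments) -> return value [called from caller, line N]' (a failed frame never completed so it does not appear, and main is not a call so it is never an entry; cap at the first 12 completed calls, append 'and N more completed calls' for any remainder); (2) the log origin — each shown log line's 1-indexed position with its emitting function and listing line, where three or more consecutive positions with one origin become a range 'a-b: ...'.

Answer: the defect is in probe_limits at line 3.
Key observation: Everything matches until log position 4, which reads 'probe_limits done: 24' in place of 'probe_limits done: 23'.
Call chain: main -> index_entries(24, 3) (called at line 46).
First divergence: position 4 — shown 'probe_limits done: 24', intended 'probe_limits done: 23'.
Intended log window:
  2: sum_active: 4 entries, threshold 8
  3: probe_limits: scanning 4 entries
  4: probe_limits done: 23
  5: locate_pivot: 4 entries, threshold 8
Execution walk:
  probe_limits([11, 8, 2, 2]) -> 24  [called from sum_active, line 29]
  locate_pivot([11, 8, 2, 2], 8) -> 11  [called from sum_active, line 30]
  rank_cells(24, 11) -> 24  [called from sum_active, line 32]
  sum_active([11, 8, 2, 2], 8) -> 24  [called from main, line 44]
  index_entries(24, 3) -> 0  [called from main, line 46]
Log origins:
  1: emitted by main (line 43)
  2: emitted by sum_active (line 28)
  3: emitted by probe_limits (line 2)
  4: emitted by probe_limits (line 6)
  5: emitted by locate_pivot (line 10)
  6: emitted by locate_pivot (line 15)
  7: emitted by sum_active (line 31)
  8: emitted by rank_cells (line 19)
  9: emitted by main (line 45)
  10: emitted by index_entries (line 35)
A correct fix: line 3: replace `1` with `0`.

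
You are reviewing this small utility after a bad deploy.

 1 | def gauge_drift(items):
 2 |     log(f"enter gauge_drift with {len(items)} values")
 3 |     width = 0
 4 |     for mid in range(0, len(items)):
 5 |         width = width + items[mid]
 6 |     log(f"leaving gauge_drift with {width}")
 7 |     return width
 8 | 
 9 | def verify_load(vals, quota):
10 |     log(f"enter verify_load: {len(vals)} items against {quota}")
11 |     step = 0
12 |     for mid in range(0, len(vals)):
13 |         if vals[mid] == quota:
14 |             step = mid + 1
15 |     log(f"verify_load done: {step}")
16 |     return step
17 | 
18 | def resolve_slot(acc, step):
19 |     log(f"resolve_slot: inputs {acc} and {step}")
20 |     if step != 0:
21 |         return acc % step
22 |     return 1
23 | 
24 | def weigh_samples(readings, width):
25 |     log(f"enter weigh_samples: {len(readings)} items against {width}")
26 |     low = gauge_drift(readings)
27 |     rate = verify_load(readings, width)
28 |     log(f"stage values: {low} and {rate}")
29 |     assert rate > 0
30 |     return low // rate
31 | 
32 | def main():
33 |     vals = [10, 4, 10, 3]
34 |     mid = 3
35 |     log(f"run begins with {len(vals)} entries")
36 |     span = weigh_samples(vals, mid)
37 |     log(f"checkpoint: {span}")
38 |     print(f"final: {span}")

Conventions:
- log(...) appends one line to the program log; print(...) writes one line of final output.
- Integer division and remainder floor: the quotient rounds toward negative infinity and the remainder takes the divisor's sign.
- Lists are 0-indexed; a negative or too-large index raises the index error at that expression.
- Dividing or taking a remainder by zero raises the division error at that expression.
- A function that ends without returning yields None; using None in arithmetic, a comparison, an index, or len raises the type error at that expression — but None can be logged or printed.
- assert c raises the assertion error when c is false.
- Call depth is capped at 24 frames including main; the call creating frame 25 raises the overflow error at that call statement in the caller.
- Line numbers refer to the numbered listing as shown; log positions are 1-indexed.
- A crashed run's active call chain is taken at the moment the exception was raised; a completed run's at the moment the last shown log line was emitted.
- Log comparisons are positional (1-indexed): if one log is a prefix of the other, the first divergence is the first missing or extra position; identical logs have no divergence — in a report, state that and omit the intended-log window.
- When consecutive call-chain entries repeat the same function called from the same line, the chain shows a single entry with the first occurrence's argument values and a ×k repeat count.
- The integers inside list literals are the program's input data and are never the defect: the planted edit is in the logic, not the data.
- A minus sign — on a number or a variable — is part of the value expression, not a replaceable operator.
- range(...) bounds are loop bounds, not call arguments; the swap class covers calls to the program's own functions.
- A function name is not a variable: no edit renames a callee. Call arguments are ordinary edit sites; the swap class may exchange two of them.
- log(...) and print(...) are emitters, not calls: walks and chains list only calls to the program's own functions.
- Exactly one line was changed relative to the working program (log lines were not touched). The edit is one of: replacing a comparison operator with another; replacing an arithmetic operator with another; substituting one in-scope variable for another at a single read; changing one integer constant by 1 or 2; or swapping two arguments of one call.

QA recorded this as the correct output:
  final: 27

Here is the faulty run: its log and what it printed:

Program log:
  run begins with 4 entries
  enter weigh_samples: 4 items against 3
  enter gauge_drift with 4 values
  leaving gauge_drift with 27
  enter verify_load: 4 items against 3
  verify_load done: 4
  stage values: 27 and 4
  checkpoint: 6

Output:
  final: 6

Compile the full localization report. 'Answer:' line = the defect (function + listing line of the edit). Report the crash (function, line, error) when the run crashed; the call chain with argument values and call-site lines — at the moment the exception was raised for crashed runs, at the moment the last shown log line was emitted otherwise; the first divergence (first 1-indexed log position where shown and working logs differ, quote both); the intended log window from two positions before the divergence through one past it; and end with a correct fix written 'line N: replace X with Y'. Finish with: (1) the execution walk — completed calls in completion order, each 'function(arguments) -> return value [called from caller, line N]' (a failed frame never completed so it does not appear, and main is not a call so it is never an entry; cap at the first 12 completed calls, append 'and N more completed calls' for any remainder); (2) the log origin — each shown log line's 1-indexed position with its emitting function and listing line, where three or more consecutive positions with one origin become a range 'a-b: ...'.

Answer: the defect is in verify_load at line 14.
Key fact: Everything matches until log position 6, which reads 'verify_load done: 4' in place of 'verify_load done: 1'.
Call chain: main.
First divergence: position 6; shown 'verify_load done: 4' vs intended 'verify_load done: 1'.
Intended log window:
  4: leaving gauge_drift with 27
  5: enter verify_load: 4 items against 3
  6: verify_load done: 1
  7: stage values: 27 and 1
Execution walk:
  gauge_drift([10, 4, 10, 3]) -> 27  [called from weigh_samples, line 26]
  verify_load([10, 4, 10, 3], 3) -> 4  [called from weigh_samples, line 27]
  weigh_samples([10, 4, 10, 3], 3) -> 6  [called from main, line 36]
Log origins:
  1 — main, line 35
  2 — weigh_samples, line 25
  3 — gauge_drift, line 2
  4 — gauge_drift, line 6
  5 — verify_load, line 10
  6 — verify_load, line 15
  7 — weigh_samples, line 28
  8 — main, line 37
A correct fix: line 14: replace `mid` with `step`.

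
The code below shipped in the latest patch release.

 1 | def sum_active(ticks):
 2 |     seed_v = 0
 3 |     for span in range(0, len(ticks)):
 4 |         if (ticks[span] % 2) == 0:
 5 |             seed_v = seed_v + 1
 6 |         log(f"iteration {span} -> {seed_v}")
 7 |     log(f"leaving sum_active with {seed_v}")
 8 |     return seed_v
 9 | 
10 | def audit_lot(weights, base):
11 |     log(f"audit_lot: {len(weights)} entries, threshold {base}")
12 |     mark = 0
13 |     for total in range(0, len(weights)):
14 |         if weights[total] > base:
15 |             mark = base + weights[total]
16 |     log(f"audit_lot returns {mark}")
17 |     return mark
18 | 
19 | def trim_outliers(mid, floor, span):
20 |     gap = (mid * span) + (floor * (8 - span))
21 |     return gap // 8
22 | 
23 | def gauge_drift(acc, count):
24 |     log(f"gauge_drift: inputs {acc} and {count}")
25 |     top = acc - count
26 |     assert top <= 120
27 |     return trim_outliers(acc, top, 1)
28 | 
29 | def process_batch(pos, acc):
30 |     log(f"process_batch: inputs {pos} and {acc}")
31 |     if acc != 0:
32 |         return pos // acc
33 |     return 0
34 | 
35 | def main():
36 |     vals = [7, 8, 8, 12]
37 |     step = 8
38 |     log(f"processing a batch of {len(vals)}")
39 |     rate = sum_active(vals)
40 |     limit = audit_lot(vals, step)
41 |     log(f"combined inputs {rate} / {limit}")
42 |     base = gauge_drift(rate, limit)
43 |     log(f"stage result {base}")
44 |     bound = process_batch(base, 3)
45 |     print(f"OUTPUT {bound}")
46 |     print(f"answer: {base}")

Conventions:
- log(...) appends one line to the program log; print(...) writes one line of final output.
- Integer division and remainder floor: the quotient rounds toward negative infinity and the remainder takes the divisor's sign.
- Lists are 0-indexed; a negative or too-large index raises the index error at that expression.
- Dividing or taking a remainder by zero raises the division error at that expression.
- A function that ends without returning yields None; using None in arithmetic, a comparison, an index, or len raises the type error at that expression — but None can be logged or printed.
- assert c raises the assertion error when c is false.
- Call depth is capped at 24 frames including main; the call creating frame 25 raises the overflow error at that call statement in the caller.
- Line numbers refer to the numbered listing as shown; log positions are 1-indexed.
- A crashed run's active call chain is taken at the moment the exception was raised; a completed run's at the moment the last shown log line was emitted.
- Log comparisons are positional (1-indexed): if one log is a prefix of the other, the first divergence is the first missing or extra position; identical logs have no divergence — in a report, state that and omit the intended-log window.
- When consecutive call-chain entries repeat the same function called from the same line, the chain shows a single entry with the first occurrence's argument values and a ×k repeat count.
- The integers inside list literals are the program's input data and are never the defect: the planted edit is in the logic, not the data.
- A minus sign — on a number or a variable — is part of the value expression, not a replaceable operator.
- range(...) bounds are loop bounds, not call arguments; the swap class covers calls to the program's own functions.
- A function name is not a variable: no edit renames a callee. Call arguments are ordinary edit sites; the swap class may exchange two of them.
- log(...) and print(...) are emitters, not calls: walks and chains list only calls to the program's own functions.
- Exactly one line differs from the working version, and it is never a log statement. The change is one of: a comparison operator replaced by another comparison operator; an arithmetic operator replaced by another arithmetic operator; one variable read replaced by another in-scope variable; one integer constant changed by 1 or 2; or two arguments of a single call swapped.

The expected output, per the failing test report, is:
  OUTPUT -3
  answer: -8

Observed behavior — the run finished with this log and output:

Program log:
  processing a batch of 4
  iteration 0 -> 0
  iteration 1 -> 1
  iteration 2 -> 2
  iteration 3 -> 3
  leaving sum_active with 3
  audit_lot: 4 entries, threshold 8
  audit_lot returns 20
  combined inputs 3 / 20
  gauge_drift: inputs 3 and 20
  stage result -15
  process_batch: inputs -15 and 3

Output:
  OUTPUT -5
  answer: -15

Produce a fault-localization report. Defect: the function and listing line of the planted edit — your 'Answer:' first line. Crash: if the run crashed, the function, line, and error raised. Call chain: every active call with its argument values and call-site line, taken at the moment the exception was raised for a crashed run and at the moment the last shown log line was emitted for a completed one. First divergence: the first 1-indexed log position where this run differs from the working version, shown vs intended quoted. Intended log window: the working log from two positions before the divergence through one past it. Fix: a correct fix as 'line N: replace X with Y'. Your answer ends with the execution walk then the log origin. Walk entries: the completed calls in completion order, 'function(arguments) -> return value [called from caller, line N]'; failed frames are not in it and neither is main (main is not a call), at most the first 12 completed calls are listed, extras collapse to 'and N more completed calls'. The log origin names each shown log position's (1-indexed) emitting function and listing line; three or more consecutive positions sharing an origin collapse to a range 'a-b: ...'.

Answer: the defect is in audit_lot at line 15.
Key fact: At log position 8 the runs split — shown 'audit_lot returns 20', but the working version logs 'audit_lot returns 12'.
Call chain: main -> process_batch(-15, 3) (called at line 44).
First divergence: position 8; shown 'audit_lot returns 20' vs intended 'audit_lot returns 12'.
Intended log window:
  6: leaving sum_active with 3
  7: audit_lot: 4 entries, threshold 8
  8: audit_lot returns 12
  9: combined inputs 3 / 12
Execution walk:
  sum_active([7, 8, 8, 12]) -> 3  [called from main, line 39]
  audit_lot([7, 8, 8, 12], 8) -> 20  [called from main, line 40]
  trim_outliers(3, -17, 1) -> -15  [called from gauge_drift, line 27]
  gauge_drift(3, 20) -> -15  [called from main, line 42]
  process_batch(-15, 3) -> -5  [called from main, line 44]
Log line origins:
  1: from main, line 38
  2-5: from sum_active, line 6
  6: from sum_active, line 7
  7: from audit_lot, line 11
  8: from audit_lot, line 16
  9: from main, line 41
  10: from gauge_drift, line 24
  11: from main, line 43
  12: from process_batch, line 30
A correct fix: line 15: replace `base` with `mark`.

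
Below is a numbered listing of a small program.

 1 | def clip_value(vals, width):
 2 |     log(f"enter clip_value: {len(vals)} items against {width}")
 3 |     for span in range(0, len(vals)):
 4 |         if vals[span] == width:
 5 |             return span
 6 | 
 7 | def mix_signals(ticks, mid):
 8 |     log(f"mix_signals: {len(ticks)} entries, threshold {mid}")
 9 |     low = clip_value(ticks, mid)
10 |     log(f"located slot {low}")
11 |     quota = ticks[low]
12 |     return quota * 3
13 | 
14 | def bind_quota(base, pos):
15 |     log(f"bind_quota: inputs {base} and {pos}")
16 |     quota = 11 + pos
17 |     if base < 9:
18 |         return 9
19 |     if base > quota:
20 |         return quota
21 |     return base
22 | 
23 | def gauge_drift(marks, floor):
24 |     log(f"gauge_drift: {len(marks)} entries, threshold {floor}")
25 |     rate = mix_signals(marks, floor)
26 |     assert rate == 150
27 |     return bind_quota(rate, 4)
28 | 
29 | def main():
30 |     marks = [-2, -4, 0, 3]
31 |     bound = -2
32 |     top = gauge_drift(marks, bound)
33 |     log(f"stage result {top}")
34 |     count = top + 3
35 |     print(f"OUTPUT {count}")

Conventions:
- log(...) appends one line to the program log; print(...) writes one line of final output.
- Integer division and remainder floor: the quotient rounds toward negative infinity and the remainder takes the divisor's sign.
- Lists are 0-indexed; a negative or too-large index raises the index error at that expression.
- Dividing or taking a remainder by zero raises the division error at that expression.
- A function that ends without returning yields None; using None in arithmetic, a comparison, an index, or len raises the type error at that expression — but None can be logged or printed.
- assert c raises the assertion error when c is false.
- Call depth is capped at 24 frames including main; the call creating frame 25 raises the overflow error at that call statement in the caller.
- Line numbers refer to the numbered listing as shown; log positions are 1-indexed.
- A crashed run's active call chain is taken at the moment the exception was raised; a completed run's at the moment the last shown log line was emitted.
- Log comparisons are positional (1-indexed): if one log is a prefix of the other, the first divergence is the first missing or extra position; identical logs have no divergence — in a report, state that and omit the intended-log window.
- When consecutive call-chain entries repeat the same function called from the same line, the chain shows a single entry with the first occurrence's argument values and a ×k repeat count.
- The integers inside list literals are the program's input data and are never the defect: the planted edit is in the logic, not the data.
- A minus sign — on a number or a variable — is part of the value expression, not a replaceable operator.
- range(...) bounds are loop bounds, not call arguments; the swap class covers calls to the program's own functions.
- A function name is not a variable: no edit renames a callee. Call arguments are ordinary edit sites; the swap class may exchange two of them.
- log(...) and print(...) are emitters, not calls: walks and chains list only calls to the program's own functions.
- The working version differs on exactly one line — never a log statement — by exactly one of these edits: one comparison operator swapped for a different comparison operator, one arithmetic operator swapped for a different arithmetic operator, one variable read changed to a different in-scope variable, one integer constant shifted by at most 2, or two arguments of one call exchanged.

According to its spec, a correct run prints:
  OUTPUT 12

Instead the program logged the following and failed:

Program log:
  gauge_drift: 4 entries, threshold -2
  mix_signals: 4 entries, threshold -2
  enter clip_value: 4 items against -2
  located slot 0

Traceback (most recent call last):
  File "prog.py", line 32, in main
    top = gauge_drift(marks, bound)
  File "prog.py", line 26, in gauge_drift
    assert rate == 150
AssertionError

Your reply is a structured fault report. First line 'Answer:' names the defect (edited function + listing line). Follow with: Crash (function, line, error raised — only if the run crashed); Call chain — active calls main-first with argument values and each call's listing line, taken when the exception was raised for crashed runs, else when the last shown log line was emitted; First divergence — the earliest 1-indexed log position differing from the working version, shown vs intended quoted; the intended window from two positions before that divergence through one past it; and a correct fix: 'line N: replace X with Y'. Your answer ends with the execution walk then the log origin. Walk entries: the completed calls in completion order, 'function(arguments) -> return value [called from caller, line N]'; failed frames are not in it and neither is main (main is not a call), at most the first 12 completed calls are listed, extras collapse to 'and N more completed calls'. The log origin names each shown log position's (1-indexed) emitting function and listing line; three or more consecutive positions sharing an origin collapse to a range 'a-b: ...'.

Answer: the defect is in gauge_drift at line 26.
The tell: After 4 matching log lines the faulty run goes silent, while the working version continues with 'bind_quota: inputs -6 and 4'.
Crash: gauge_drift, line 26, AssertionError.
Call chain: main -> gauge_drift([-2, -4, 0, 3], -2) (called at line 32).
First divergence: position 5 — the faulty run's log ends after 4 lines; the working version continues with 'bind_quota: inputs -6 and 4'.
Intended log window:
  3: enter clip_value: 4 items against -2
  4: located slot 0
  5: bind_quota: inputs -6 and 4
  6: stage result 9
Execution walk:
  clip_value([-2, -4, 0, 3], -2) -> 0  [called from mix_signals, line 9]
  mix_signals([-2, -4, 0, 3], -2) -> -6  [called from gauge_drift, line 25]
Origin of each log line:
  1: logged in gauge_drift at line 24
  2: logged in mix_signals at line 8
  3: logged in clip_value at line 2
  4: logged in mix_signals at line 10
A correct fix: line 26: replace `==` with `<=`.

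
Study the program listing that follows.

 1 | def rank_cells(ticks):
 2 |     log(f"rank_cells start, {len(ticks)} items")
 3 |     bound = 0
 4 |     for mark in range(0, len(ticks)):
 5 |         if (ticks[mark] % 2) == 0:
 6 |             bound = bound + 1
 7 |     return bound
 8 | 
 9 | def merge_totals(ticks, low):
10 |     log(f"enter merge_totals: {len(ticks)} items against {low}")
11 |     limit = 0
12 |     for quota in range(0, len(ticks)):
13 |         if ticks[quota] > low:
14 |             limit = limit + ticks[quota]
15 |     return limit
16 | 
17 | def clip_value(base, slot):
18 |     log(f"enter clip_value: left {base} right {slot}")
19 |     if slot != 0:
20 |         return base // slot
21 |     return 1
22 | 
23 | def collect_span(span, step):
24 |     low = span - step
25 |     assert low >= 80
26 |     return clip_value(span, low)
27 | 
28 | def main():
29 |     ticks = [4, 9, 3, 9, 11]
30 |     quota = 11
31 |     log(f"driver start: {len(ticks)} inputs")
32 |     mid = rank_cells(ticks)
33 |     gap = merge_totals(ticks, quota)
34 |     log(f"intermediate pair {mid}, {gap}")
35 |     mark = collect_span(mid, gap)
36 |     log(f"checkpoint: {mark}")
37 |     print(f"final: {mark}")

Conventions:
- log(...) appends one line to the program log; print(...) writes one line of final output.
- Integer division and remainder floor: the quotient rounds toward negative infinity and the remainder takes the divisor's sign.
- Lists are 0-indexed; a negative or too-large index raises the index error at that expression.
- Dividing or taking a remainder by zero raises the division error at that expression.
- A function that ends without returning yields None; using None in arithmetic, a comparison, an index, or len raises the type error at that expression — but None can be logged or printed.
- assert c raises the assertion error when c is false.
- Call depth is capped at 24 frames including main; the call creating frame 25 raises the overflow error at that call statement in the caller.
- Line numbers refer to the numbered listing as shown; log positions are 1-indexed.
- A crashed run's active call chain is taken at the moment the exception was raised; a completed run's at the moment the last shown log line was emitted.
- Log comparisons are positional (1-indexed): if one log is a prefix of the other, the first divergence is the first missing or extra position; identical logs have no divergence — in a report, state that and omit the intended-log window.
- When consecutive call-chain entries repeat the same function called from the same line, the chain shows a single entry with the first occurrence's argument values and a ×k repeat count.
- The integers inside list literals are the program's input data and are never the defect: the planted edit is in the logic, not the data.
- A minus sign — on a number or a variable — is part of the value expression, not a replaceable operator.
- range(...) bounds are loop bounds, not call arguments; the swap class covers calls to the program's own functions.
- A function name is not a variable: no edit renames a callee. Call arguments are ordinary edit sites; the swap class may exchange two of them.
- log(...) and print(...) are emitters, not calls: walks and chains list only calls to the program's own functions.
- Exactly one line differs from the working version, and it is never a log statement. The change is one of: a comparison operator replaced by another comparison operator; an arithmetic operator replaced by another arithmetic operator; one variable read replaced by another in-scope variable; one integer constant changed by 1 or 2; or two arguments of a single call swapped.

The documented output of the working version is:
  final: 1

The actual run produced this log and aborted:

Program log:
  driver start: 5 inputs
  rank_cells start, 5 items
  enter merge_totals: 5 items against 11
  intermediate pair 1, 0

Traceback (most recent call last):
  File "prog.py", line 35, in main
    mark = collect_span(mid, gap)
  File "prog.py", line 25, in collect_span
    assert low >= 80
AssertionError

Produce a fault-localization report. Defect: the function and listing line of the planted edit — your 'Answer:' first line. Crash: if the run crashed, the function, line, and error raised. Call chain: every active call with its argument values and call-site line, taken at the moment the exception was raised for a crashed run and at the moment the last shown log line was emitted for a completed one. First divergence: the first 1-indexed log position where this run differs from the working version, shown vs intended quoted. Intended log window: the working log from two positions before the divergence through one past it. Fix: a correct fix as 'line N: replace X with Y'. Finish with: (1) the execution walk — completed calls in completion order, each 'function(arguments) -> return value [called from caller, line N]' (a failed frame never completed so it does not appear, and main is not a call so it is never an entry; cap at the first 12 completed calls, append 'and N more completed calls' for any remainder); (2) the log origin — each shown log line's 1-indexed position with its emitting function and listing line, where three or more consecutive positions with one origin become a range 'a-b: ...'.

Answer: the defect is in collect_span at line 25.
Core observation: After 4 matching log lines the faulty run goes silent, while the working version continues with 'enter clip_value: left 1 right 1'.
Crash: collect_span, line 25, AssertionError.
Call chain: main -> collect_span(1, 0) (called at line 35).
First divergence: position 5 (shown log ended at 4 lines; the working version continues: 'enter clip_value: left 1 right 1').
Intended log window:
  3: enter merge_totals: 5 items against 11
  4: intermediate pair 1, 0
  5: enter clip_value: left 1 right 1
  6: checkpoint: 1
Execution walk:
  rank_cells([4, 9, 3, 9, 11]) -> 1  [called from main, line 32]
  merge_totals([4, 9, 3, 9, 11], 11) -> 0  [called from main, line 33]
Log origins:
  1: logged in main at line 31
  2: logged in rank_cells at line 2
  3: logged in merge_totals at line 10
  4: logged in main at line 34
A correct fix: line 25: replace `>=` with `<=`.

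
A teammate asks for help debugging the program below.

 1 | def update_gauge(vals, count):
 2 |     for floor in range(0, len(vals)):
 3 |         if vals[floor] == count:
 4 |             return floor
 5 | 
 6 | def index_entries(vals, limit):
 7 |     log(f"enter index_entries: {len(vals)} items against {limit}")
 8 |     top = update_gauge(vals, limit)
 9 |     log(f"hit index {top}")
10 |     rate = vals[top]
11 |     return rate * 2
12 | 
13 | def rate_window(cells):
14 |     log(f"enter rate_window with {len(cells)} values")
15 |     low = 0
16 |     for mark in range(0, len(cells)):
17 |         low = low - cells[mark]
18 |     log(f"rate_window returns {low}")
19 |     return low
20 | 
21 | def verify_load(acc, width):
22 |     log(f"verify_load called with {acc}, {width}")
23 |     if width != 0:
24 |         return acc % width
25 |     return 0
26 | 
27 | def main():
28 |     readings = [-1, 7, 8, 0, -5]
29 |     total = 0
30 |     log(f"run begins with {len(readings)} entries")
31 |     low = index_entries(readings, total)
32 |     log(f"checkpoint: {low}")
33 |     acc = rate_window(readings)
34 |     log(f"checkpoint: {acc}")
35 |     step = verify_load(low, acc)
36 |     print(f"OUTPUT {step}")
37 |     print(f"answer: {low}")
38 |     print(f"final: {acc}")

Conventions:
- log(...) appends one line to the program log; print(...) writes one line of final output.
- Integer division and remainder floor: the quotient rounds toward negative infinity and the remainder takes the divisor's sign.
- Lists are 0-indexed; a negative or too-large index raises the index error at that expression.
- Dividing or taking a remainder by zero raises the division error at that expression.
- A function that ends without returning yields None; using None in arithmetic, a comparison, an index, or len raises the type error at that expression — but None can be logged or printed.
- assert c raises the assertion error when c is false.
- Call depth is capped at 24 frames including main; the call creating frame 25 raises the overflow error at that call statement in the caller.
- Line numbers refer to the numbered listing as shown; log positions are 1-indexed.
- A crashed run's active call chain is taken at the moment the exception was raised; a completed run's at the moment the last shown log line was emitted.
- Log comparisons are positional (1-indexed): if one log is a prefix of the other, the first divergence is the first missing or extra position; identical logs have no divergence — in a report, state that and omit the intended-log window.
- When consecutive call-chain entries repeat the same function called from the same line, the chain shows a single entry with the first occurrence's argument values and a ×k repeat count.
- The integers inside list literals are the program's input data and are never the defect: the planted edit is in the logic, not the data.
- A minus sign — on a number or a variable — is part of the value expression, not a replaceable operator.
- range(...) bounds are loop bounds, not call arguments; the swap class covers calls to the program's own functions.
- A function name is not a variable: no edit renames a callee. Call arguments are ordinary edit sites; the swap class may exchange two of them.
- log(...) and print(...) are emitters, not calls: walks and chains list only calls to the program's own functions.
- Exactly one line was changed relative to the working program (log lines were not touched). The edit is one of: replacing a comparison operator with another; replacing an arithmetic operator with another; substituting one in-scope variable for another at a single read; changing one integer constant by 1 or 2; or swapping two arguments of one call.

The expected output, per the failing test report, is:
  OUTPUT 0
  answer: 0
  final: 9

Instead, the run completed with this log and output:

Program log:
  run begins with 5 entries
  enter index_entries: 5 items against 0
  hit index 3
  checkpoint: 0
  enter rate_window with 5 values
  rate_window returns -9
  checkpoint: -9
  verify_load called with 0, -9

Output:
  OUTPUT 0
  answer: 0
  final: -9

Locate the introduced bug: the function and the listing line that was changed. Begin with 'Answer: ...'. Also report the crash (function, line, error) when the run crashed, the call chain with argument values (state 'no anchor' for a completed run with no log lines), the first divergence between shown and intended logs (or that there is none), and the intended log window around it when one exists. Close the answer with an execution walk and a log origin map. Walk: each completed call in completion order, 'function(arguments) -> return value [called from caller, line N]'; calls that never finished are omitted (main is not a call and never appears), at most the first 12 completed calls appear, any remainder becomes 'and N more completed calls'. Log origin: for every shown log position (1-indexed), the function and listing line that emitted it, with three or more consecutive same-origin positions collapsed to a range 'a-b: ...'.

Answer: the defect is in rate_window at line 17.
Core observation: At log position 6 the runs split — shown 'rate_window returns -9', but the working version logs 'rate_window returns 9'.
Call chain: main -> verify_load(0, -9) (called at line 35).
First divergence: at position 6 the run shows 'rate_window returns -9' where the working version logs 'rate_window returns 9'.
Intended log window:
  4: checkpoint: 0
  5: enter rate_window with 5 values
  6: rate_window returns 9
  7: checkpoint: 9
Execution walk:
  update_gauge([-1, 7, 8, 0, -5], 0) -> 3  [called from index_entries, line 8]
  index_entries([-1, 7, 8, 0, -5], 0) -> 0  [called from main, line 31]
  rate_window([-1, 7, 8, 0, -5]) -> -9  [called from main, line 33]
  verify_load(0, -9) -> 0  [called from main, line 35]
Log origin:
  1 — main, line 30
  2 — index_entries, line 7
  3 — index_entries, line 9
  4 — main, line 32
  5 — rate_window, line 14
  6 — rate_window, line 18
  7 — main, line 34
  8 — verify_load, line 22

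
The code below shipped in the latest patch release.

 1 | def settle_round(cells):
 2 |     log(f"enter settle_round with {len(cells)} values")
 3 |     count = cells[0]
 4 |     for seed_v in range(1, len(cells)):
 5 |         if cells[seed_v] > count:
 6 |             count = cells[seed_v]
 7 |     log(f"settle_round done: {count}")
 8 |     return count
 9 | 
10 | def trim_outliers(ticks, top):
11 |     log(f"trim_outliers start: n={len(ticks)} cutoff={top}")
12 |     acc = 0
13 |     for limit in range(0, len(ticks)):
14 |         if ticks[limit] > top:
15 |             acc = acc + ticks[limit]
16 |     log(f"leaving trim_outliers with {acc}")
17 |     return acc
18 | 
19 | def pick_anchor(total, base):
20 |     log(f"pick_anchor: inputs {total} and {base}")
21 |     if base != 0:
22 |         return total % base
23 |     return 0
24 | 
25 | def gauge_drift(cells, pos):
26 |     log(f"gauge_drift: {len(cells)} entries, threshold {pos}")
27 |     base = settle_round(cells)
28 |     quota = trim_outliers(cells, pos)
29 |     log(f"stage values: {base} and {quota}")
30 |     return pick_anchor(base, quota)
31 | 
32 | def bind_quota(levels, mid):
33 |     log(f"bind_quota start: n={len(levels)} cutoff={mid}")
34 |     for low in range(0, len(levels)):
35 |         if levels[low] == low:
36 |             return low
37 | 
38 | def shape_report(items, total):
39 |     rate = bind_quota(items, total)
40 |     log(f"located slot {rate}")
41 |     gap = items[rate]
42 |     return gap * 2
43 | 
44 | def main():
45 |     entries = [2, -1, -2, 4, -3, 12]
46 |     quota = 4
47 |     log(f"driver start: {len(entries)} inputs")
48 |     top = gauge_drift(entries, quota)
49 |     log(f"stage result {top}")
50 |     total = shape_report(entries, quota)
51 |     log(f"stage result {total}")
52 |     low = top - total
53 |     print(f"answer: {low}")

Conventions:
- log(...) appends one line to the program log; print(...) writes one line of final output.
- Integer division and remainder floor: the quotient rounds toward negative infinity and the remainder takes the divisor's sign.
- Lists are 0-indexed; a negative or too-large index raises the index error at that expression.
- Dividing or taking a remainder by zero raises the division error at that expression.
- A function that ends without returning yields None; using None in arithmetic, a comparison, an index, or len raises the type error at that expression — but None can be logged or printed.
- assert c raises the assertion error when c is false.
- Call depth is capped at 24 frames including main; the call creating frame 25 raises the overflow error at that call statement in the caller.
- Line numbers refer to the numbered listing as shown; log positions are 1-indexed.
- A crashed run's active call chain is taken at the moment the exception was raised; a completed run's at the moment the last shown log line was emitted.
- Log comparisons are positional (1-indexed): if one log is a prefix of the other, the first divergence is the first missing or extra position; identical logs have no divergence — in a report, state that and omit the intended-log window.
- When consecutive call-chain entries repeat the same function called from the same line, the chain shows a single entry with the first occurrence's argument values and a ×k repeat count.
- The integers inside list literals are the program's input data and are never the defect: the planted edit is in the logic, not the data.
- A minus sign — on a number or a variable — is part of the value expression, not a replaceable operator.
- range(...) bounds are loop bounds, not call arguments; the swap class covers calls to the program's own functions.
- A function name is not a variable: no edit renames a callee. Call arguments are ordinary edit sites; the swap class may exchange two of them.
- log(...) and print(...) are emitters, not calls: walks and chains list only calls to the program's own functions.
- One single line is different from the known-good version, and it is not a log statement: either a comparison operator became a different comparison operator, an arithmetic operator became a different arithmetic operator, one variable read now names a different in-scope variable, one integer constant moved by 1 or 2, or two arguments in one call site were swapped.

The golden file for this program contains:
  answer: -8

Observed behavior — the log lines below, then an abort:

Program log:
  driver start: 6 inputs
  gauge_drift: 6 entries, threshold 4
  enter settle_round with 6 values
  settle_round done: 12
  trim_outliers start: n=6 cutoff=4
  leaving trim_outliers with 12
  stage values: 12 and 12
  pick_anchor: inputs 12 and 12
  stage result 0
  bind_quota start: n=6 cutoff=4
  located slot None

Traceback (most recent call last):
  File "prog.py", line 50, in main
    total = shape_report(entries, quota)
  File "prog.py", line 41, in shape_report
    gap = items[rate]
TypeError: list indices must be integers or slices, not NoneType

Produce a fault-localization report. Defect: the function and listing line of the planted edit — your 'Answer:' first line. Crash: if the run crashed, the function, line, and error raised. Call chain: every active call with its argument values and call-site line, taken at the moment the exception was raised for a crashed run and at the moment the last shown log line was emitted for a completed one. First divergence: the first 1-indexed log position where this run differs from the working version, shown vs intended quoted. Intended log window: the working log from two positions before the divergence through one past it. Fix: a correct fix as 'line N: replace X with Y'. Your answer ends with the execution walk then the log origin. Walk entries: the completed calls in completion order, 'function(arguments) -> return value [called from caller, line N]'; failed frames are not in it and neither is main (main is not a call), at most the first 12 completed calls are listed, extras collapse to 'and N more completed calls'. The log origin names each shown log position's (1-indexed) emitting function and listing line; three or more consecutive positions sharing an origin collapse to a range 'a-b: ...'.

Answer: the defect is in bind_quota at line 35.
Core observation: Log line 11 is where behavior first shows: 'located slot None' appears instead of 'located slot 3'.
Crash: shape_report, line 41, TypeError.
Call chain: main -> shape_report([2, -1, -2, 4, -3, 12], 4) (called at line 50).
First divergence: position 11; shown 'located slot None' vs intended 'located slot 3'.
Intended log window:
  9: stage result 0
  10: bind_quota start: n=6 cutoff=4
  11: located slot 3
  12: stage result 8
Execution walk:
  settle_round([2, -1, -2, 4, -3, 12]) -> 12  [called from gauge_drift, line 27]
  trim_outliers([2, -1, -2, 4, -3, 12], 4) -> 12  [called from gauge_drift, line 28]
  pick_anchor(12, 12) -> 0  [called from gauge_drift, line 30]
  gauge_drift([2, -1, -2, 4, -3, 12], 4) -> 0  [called from main, line 48]
  bind_quota([2, -1, -2, 4, -3, 12], 4) -> None  [called from shape_report, line 39]
Log origins:
  1: emitted by main (line 47)
  2: emitted by gauge_drift (line 26)
  3: emitted by settle_round (line 2)
  4: emitted by settle_round (line 7)
  5: emitted by trim_outliers (line 11)
  6: emitted by trim_outliers (line 16)
  7: emitted by gauge_drift (line 29)
  8: emitted by pick_anchor (line 20)
  9: emitted by main (line 49)
  10: emitted by bind_quota (line 33)
  11: emitted by shape_report (line 40)
A correct fix: line 35: replace `levels[low] == low` with `levels[low] == mid`.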